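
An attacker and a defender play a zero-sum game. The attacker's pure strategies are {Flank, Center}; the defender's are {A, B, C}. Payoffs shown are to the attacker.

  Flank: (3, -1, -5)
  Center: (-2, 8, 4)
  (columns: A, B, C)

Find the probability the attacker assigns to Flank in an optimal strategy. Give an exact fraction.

3/7

Row minima: Flank → -5, Center → -2; maximin = -2.
Column maxima: A → 3, B → 8, C → 4; minimax = 3.
-2 ≠ 3, so there is no saddle point; optimal play is mixed.
B is strictly dominated by C (it gives the attacker strictly more in every row), so the defender never plays it.
On the remaining 2×2 (Flank, Center vs A, C):
Let the attacker play Flank with probability p. Expected payoff against A: 3p + (-2)(1−p) = 5p − 2; against C: (-5)p + 4(1−p) = −9p + 4.
Setting these equal: 5p − 2 = −9p + 4 ⇒ 14p = 6 ⇒ p = 3/7, and the value is (5)·(3/7) − 2 = 1/7.
For the defender: with q = P(A), equating Flank's and Center's payoffs gives 8q − 5 = −6q + 4 ⇒ q = 9/14.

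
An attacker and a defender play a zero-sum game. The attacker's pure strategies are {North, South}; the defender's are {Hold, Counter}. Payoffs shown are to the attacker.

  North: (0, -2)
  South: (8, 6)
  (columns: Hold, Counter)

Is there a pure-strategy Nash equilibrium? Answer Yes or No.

Yes

Row minima: North → -2, South → 6; maximin = 6.
Column maxima: Hold → 8, Counter → 6; minimax = 6.
maximin = minimax = 6, so a saddle point exists.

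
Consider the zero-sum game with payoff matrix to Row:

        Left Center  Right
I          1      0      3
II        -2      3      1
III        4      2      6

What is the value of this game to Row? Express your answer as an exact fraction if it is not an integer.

Row minima: I → 0, II → -2, III → 2; maximin = 2.
Column maxima: Left → 4, Center → 3, Right → 6; minimax = 3.
2 ≠ 3, so there is no saddle point; optimal play is mixed.
I is strictly dominated by III, so Row never plays it.
Right is strictly dominated by Left (it gives Row strictly more in every row), so Column never plays it.
On the remaining 2×2 (II, III vs Left, Center):
Let Row play II with probability p. Expected payoff against Left: (-2)p + 4(1−p) = −6p + 4; against Center: 3p + 2(1−p) = p + 2.
Setting these equal: −6p + 4 = p + 2 ⇒ −7p = -2 ⇒ p = 2/7, and the value is (-6)·(2/7) + 4 = 16/7.
For Column: with q = P(Left), equating II's and III's payoffs gives −5q + 3 = 2q + 2 ⇒ q = 1/7.

16/7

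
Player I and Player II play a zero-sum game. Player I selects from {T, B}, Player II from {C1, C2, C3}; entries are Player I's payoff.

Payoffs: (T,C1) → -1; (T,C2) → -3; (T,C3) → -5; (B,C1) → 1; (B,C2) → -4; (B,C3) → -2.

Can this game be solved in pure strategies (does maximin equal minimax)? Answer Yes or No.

Row minima: T → -5, B → -4; maximin = -4.
Column maxima: C1 → 1, C2 → -3, C3 → -2; minimax = -3.
-4 ≠ -3, so no pure-strategy equilibrium exists.

No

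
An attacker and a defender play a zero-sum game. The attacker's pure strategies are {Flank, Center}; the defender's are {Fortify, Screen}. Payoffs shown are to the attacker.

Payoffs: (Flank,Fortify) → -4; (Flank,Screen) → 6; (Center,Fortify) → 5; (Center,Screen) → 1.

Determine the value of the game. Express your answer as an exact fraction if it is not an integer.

17/7

Row minima: Flank → -4, Center → 1; maximin = 1.
Column maxima: Fortify → 5, Screen → 6; minimax = 5.
1 ≠ 5, so there is no saddle point; optimal play is mixed.
Let the attacker play Flank with probability p. Expected payoff against Fortify: (-4)p + 5(1−p) = −9p + 5; against Screen: 6p + 1(1−p) = 5p + 1.
Setting these equal: −9p + 5 = 5p + 1 ⇒ −14p = -4 ⇒ p = 2/7, and the value is (-9)·(2/7) + 5 = 17/7.
For the defender: with q = P(Fortify), equating Flank's and Center's payoffs gives −10q + 6 = 4q + 1 ⇒ q = 5/14.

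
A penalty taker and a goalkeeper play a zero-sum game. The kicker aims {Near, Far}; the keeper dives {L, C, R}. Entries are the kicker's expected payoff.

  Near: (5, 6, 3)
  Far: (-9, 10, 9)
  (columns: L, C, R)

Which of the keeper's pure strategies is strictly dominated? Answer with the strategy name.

L holds the kicker's payoff strictly below C in every row: 5 < 6, -9 < 10.
So C is strictly dominated for the keeper.

C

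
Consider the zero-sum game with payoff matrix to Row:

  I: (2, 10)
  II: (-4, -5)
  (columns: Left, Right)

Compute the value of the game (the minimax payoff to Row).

Row minima: I → 2, II → -5; maximin = 2.
Column maxima: Left → 2, Right → 10; minimax = 2.
Since maximin = minimax = 2, there is a saddle point and the value is 2.

2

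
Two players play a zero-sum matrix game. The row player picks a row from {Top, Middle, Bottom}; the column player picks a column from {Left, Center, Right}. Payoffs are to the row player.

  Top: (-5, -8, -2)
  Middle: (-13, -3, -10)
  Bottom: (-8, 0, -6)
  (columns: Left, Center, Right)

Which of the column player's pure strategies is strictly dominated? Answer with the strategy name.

Left holds the row player's payoff strictly below Right in every row: -5 < -2, -13 < -10, -8 < -6.
So Right is strictly dominated for the column player.

Right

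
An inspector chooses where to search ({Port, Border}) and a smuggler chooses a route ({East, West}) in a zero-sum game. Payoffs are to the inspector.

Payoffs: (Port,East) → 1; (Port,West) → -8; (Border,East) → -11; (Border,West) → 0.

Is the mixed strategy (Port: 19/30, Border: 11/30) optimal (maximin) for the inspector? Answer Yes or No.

Against East this mix gives (19/30)·1 + (11/30)·(-11) = -17/5.
Against West this mix gives (19/30)·(-8) + (11/30)·0 = -76/15.
The smuggler will play West, holding the inspector to -76/15. Shifting weight toward the row that does better against West would raise this floor (the equalizing mix achieves -22/5 against both West and East), so the proposed strategy is not optimal.

No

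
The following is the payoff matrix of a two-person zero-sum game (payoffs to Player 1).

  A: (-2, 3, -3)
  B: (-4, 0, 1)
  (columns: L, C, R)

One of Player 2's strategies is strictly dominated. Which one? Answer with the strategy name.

L holds Player 1's payoff strictly below C in every row: -2 < 3, -4 < 0.
So C is strictly dominated for Player 2.

C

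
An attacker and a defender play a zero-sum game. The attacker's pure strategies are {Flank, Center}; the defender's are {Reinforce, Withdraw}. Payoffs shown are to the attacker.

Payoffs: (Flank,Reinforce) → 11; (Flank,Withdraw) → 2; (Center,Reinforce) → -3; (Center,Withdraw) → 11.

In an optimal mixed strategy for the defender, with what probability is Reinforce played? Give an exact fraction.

9/23

Row minima: Flank → 2, Center → -3; maximin = 2.
Column maxima: Reinforce → 11, Withdraw → 11; minimax = 11.
2 ≠ 11, so there is no saddle point; optimal play is mixed.
Let the attacker play Flank with probability p. Expected payoff against Reinforce: 11p + (-3)(1−p) = 14p − 3; against Withdraw: 2p + 11(1−p) = −9p + 11.
Setting these equal: 14p − 3 = −9p + 11 ⇒ 23p = 14 ⇒ p = 14/23, and the value is (14)·(14/23) − 3 = 127/23.
For the defender: with q = P(Reinforce), equating Flank's and Center's payoffs gives 9q + 2 = −14q + 11 ⇒ q = 9/23.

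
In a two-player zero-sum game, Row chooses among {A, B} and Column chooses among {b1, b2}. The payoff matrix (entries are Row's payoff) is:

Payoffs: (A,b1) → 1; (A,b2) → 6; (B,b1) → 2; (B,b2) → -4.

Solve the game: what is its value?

16/11

Row minima: A → 1, B → -4; maximin = 1.
Column maxima: b1 → 2, b2 → 6; minimax = 2.
1 ≠ 2, so there is no saddle point; optimal play is mixed.
Let Row play A with probability p. Expected payoff against b1: 1p + 2(1−p) = −p + 2; against b2: 6p + (-4)(1−p) = 10p − 4.
Setting these equal: −p + 2 = 10p − 4 ⇒ −11p = -6 ⇒ p = 6/11, and the value is (-1)·(6/11) + 2 = 16/11.
For Column: with q = P(b1), equating A's and B's payoffs gives −5q + 6 = 6q − 4 ⇒ q = 10/11.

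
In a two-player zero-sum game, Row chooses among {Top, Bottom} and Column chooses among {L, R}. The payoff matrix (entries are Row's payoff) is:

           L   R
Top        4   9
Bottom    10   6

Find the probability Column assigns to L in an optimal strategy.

Row minima: Top → 4, Bottom → 6; maximin = 6.
Column maxima: L → 10, R → 9; minimax = 9.
6 ≠ 9, so there is no saddle point; optimal play is mixed.
Let Row play Top with probability p. Expected payoff against L: 4p + 10(1−p) = −6p + 10; against R: 9p + 6(1−p) = 3p + 6.
Setting these equal: −6p + 10 = 3p + 6 ⇒ −9p = -4 ⇒ p = 4/9, and the value is (-6)·(4/9) + 10 = 22/3.
For Column: with q = P(L), equating Top's and Bottom's payoffs gives −5q + 9 = 4q + 6 ⇒ q = 1/3.

1/3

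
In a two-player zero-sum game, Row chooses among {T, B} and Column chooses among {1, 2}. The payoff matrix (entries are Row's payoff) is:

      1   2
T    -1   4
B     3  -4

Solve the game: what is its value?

2/3

Row minima: T → -1, B → -4; maximin = -1.
Column maxima: 1 → 3, 2 → 4; minimax = 3.
-1 ≠ 3, so there is no saddle point; optimal play is mixed.
Let Row play T with probability p. Expected payoff against 1: (-1)p + 3(1−p) = −4p + 3; against 2: 4p + (-4)(1−p) = 8p − 4.
Setting these equal: −4p + 3 = 8p − 4 ⇒ −12p = -7 ⇒ p = 7/12, and the value is (-4)·(7/12) + 3 = 2/3.
For Column: with q = P(1), equating T's and B's payoffs gives −5q + 4 = 7q − 4 ⇒ q = 2/3.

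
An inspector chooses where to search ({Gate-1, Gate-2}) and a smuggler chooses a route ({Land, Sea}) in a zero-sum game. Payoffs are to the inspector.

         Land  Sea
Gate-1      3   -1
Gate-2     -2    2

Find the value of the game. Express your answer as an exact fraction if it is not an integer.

Row minima: Gate-1 → -1, Gate-2 → -2; maximin = -1.
Column maxima: Land → 3, Sea → 2; minimax = 2.
-1 ≠ 2, so there is no saddle point; optimal play is mixed.
Let the inspector play Gate-1 with probability p. Expected payoff against Land: 3p + (-2)(1−p) = 5p − 2; against Sea: (-1)p + 2(1−p) = −3p + 2.
Setting these equal: 5p − 2 = −3p + 2 ⇒ 8p = 4 ⇒ p = 1/2, and the value is (5)·(1/2) − 2 = 1/2.
For the smuggler: with q = P(Land), equating Gate-1's and Gate-2's payoffs gives 4q − 1 = −4q + 2 ⇒ q = 3/8.

1/2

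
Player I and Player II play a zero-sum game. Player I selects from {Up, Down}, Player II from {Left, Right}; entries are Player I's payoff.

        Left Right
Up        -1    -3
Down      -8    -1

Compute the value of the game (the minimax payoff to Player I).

-23/9

Row minima: Up → -3, Down → -8; maximin = -3.
Column maxima: Left → -1, Right → -1; minimax = -1.
-3 ≠ -1, so there is no saddle point; optimal play is mixed.
Let Player I play Up with probability p. Expected payoff against Left: (-1)p + (-8)(1−p) = 7p − 8; against Right: (-3)p + (-1)(1−p) = −2p − 1.
Setting these equal: 7p − 8 = −2p − 1 ⇒ 9p = 7 ⇒ p = 7/9, and the value is (7)·(7/9) − 8 = -23/9.
For Player II: with q = P(Left), equating Up's and Down's payoffs gives 2q − 3 = −7q − 1 ⇒ q = 2/9.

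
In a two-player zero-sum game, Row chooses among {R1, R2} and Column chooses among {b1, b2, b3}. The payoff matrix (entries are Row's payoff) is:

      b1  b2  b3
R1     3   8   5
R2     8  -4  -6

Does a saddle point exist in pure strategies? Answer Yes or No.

Row minima: R1 → 3, R2 → -6; maximin = 3.
Column maxima: b1 → 8, b2 → 8, b3 → 5; minimax = 5.
3 ≠ 5, so no pure-strategy equilibrium exists.

No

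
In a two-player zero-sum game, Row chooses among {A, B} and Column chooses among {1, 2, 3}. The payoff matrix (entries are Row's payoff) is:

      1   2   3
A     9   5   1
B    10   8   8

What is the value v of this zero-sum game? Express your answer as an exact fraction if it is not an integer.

Row minima: A → 1, B → 8; maximin = 8.
Column maxima: 1 → 10, 2 → 8, 3 → 8; minimax = 8.
Since maximin = minimax = 8, there is a saddle point and the value is 8.

8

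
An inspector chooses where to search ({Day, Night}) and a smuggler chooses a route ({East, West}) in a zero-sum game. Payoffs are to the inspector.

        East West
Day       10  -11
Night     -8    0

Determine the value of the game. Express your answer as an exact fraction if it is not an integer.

-88/29

Row minima: Day → -11, Night → -8; maximin = -8.
Column maxima: East → 10, West → 0; minimax = 0.
-8 ≠ 0, so there is no saddle point; optimal play is mixed.
Let the inspector play Day with probability p. Expected payoff against East: 10p + (-8)(1−p) = 18p − 8; against West: (-11)p + 0(1−p) = −11p.
Setting these equal: 18p − 8 = −11p ⇒ 29p = 8 ⇒ p = 8/29, and the value is (18)·(8/29) − 8 = -88/29.
For the smuggler: with q = P(East), equating Day's and Night's payoffs gives 21q − 11 = −8q ⇒ q = 11/29.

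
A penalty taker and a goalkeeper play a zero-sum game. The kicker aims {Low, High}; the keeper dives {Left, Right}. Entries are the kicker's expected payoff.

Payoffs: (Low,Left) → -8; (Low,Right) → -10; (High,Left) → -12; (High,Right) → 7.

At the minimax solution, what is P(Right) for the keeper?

4/21

Row minima: Low → -10, High → -12; maximin = -10.
Column maxima: Left → -8, Right → 7; minimax = -8.
-10 ≠ -8, so there is no saddle point; optimal play is mixed.
Let the kicker play Low with probability p. Expected payoff against Left: (-8)p + (-12)(1−p) = 4p − 12; against Right: (-10)p + 7(1−p) = −17p + 7.
Setting these equal: 4p − 12 = −17p + 7 ⇒ 21p = 19 ⇒ p = 19/21, and the value is (4)·(19/21) − 12 = -176/21.
For the keeper: with q = P(Left), equating Low's and High's payoffs gives 2q − 10 = −19q + 7 ⇒ q = 17/21.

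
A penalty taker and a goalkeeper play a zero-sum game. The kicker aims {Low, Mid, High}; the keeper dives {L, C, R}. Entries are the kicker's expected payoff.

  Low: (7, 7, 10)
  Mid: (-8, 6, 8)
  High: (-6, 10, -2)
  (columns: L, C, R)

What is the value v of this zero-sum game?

7

Row minima: Low → 7, Mid → -8, High → -6; maximin = 7.
Column maxima: L → 7, C → 10, R → 10; minimax = 7.
Since maximin = minimax = 7, there is a saddle point and the value is 7.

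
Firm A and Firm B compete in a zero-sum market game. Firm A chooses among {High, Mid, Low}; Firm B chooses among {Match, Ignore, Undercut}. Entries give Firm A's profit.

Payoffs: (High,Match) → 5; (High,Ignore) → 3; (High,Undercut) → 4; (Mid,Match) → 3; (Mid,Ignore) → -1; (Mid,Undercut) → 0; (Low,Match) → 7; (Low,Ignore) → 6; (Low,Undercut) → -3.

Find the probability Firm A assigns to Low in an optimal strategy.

Row minima: High → 3, Mid → -1, Low → -3; maximin = 3.
Column maxima: Match → 7, Ignore → 6, Undercut → 4; minimax = 4.
3 ≠ 4, so there is no saddle point; optimal play is mixed.
Mid is strictly dominated by High, so Firm A never plays it.
Match is strictly dominated by Ignore (it gives Firm A strictly more in every row), so Firm B never plays it.
On the remaining 2×2 (High, Low vs Ignore, Undercut):
Let Firm A play High with probability p. Expected payoff against Ignore: 3p + 6(1−p) = −3p + 6; against Undercut: 4p + (-3)(1−p) = 7p − 3.
Setting these equal: −3p + 6 = 7p − 3 ⇒ −10p = -9 ⇒ p = 9/10, and the value is (-3)·(9/10) + 6 = 33/10.
For Firm B: with q = P(Ignore), equating High's and Low's payoffs gives −q + 4 = 9q − 3 ⇒ q = 7/10.

1/10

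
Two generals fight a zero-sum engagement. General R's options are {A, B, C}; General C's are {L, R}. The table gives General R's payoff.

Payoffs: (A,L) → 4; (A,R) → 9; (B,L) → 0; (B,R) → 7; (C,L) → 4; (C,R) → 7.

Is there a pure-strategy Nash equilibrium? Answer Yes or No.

Yes

Row minima: A → 4, B → 0, C → 4; maximin = 4.
Column maxima: L → 4, R → 9; minimax = 4.
maximin = minimax = 4, so a saddle point exists.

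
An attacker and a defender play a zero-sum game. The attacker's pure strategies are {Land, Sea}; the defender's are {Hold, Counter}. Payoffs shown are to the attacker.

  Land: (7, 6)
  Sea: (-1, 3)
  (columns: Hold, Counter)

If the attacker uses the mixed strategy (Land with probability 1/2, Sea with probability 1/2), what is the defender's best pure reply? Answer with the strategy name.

Hold

If the defender plays Hold, the attacker's expected payoff is (1/2)·7 + (1/2)·(-1) = 3.
If the defender plays Counter, the attacker's expected payoff is (1/2)·6 + (1/2)·3 = 9/2.
The defender minimizes the attacker's payoff; the smallest is 3, so the best response is Hold.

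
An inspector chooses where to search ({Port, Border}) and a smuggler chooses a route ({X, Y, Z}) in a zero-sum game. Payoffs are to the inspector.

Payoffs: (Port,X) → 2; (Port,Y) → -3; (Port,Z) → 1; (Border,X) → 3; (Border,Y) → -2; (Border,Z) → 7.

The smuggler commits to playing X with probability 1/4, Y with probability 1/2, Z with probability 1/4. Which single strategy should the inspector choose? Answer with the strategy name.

Expected payoff of Port: (1/4)·2 + (1/2)·(-3) + (1/4)·1 = -3/4.
Expected payoff of Border: (1/4)·3 + (1/2)·(-2) + (1/4)·7 = 3/2.
The largest is 3/2, so the inspector's best response is Border.

Border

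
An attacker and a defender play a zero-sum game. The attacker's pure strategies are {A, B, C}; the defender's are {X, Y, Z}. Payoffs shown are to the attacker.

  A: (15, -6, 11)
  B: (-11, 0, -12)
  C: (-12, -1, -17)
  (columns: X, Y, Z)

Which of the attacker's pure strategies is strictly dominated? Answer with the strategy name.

C

B gives a strictly higher payoff than C against every column: -11 > -12, 0 > -1, -12 > -17.
So C is strictly dominated and the attacker never plays it.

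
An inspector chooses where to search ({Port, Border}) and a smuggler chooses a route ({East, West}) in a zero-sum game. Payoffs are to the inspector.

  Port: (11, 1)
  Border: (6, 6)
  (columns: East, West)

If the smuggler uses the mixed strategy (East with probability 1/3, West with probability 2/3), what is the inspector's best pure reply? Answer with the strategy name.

Expected payoff of Port: (1/3)·11 + (2/3)·1 = 13/3.
Expected payoff of Border: (1/3)·6 + (2/3)·6 = 6.
The largest is 6, so the inspector's best response is Border.

Border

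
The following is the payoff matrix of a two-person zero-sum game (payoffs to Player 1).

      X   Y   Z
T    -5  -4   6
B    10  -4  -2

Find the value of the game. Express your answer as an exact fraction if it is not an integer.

Row minima: T → -5, B → -4; maximin = -4.
Column maxima: X → 10, Y → -4, Z → 6; minimax = -4.
Since maximin = minimax = -4, there is a saddle point and the value is -4.

-4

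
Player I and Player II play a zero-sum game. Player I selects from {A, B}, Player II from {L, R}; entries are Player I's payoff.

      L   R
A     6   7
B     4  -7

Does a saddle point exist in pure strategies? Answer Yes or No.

Yes

Row minima: A → 6, B → -7; maximin = 6.
Column maxima: L → 6, R → 7; minimax = 6.
maximin = minimax = 6, so a saddle point exists.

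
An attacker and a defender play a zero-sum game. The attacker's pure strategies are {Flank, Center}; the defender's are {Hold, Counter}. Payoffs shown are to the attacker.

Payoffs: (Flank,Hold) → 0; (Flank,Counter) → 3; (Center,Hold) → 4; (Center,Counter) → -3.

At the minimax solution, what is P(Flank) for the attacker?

Row minima: Flank → 0, Center → -3; maximin = 0.
Column maxima: Hold → 4, Counter → 3; minimax = 3.
0 ≠ 3, so there is no saddle point; optimal play is mixed.
Let the attacker play Flank with probability p. Expected payoff against Hold: 0p + 4(1−p) = −4p + 4; against Counter: 3p + (-3)(1−p) = 6p − 3.
Setting these equal: −4p + 4 = 6p − 3 ⇒ −10p = -7 ⇒ p = 7/10, and the value is (-4)·(7/10) + 4 = 6/5.
For the defender: with q = P(Hold), equating Flank's and Center's payoffs gives −3q + 3 = 7q − 3 ⇒ q = 3/5.

7/10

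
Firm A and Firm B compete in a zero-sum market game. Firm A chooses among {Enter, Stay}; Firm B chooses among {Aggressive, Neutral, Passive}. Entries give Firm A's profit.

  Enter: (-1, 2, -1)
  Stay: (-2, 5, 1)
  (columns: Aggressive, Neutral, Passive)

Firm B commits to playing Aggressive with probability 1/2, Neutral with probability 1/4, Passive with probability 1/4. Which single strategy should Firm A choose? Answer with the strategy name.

Stay

Expected payoff of Enter: (1/2)·(-1) + (1/4)·2 + (1/4)·(-1) = -1/4.
Expected payoff of Stay: (1/2)·(-2) + (1/4)·5 + (1/4)·1 = 1/2.
The largest is 1/2, so Firm A's best response is Stay.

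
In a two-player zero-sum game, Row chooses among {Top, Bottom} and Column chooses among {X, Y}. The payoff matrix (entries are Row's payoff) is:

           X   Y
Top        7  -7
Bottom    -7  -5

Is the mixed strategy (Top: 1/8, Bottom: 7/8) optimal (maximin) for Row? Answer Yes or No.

Against X this mix gives (1/8)·7 + (7/8)·(-7) = -21/4.
Against Y this mix gives (1/8)·(-7) + (7/8)·(-5) = -21/4.
All of Column's active replies (X, Y) yield -21/4, and no column does worse for Row. The mix makes Column indifferent and guarantees -21/4, so it is optimal.

Yes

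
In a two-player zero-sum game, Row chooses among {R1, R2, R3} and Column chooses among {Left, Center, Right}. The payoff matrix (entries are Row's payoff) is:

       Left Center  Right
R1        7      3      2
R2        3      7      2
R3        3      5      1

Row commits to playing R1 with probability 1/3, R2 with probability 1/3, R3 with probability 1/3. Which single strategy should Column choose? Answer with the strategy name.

Right

If Column plays Left, Row's expected payoff is (1/3)·7 + (1/3)·3 + (1/3)·3 = 13/3.
If Column plays Center, Row's expected payoff is (1/3)·3 + (1/3)·7 + (1/3)·5 = 5.
If Column plays Right, Row's expected payoff is (1/3)·2 + (1/3)·2 + (1/3)·1 = 5/3.
Column minimizes Row's payoff; the smallest is 5/3, so the best response is Right.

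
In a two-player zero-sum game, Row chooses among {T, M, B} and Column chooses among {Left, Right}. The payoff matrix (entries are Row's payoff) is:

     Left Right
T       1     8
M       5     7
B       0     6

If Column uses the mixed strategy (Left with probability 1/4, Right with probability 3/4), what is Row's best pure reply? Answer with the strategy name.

Expected payoff of T: (1/4)·1 + (3/4)·8 = 25/4.
Expected payoff of M: (1/4)·5 + (3/4)·7 = 13/2.
Expected payoff of B: (1/4)·0 + (3/4)·6 = 9/2.
The largest is 13/2, so Row's best response is M.

M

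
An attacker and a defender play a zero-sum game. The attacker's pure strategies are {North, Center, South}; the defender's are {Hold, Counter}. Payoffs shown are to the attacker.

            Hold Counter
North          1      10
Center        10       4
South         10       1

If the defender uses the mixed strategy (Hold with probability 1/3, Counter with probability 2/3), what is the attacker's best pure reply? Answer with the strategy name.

Expected payoff of North: (1/3)·1 + (2/3)·10 = 7.
Expected payoff of Center: (1/3)·10 + (2/3)·4 = 6.
Expected payoff of South: (1/3)·10 + (2/3)·1 = 4.
The largest is 7, so the attacker's best response is North.

North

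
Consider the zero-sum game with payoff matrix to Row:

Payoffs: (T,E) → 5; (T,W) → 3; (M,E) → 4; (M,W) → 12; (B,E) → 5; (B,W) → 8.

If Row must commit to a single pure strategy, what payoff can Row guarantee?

5

Row minima: T → 3, M → 4, B → 5.
The best of these is 5.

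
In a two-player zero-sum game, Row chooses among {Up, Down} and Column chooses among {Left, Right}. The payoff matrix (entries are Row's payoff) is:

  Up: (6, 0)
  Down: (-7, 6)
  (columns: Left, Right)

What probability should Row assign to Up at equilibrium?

Row minima: Up → 0, Down → -7; maximin = 0.
Column maxima: Left → 6, Right → 6; minimax = 6.
0 ≠ 6, so there is no saddle point; optimal play is mixed.
Let Row play Up with probability p. Expected payoff against Left: 6p + (-7)(1−p) = 13p − 7; against Right: 0p + 6(1−p) = −6p + 6.
Setting these equal: 13p − 7 = −6p + 6 ⇒ 19p = 13 ⇒ p = 13/19, and the value is (13)·(13/19) − 7 = 36/19.
For Column: with q = P(Left), equating Up's and Down's payoffs gives 6q = −13q + 6 ⇒ q = 6/19.

13/19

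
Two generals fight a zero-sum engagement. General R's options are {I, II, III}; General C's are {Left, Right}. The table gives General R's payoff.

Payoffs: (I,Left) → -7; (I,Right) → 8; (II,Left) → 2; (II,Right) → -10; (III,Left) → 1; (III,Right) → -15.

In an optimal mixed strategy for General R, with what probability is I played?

4/9

Row minima: I → -7, II → -10, III → -15; maximin = -7.
Column maxima: Left → 2, Right → 8; minimax = 2.
-7 ≠ 2, so there is no saddle point; optimal play is mixed.
III is strictly dominated by II, so General R never plays it.
On the remaining 2×2 (I, II vs Left, Right):
Let General R play I with probability p. Expected payoff against Left: (-7)p + 2(1−p) = −9p + 2; against Right: 8p + (-10)(1−p) = 18p − 10.
Setting these equal: −9p + 2 = 18p − 10 ⇒ −27p = -12 ⇒ p = 4/9, and the value is (-9)·(4/9) + 2 = -2.
For General C: with q = P(Left), equating I's and II's payoffs gives −15q + 8 = 12q − 10 ⇒ q = 2/3.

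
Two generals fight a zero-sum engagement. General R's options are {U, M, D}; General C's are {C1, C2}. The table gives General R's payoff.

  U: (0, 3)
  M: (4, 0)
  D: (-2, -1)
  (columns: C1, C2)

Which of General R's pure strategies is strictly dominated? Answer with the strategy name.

D

U gives a strictly higher payoff than D against every column: 0 > -2, 3 > -1.
So D is strictly dominated and General R never plays it.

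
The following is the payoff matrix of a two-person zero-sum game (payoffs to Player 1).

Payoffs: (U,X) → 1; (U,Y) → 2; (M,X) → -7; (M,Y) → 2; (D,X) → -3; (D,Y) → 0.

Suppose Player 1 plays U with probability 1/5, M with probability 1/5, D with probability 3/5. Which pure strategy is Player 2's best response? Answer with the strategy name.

X

If Player 2 plays X, Player 1's expected payoff is (1/5)·1 + (1/5)·(-7) + (3/5)·(-3) = -3.
If Player 2 plays Y, Player 1's expected payoff is (1/5)·2 + (1/5)·2 + (3/5)·0 = 4/5.
Player 2 minimizes Player 1's payoff; the smallest is -3, so the best response is X.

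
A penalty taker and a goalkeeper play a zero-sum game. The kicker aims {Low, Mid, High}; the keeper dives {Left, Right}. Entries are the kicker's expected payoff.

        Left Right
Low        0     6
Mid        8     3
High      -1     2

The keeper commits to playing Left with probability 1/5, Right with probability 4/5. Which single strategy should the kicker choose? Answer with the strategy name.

Low

Expected payoff of Low: (1/5)·0 + (4/5)·6 = 24/5.
Expected payoff of Mid: (1/5)·8 + (4/5)·3 = 4.
Expected payoff of High: (1/5)·(-1) + (4/5)·2 = 7/5.
The largest is 24/5, so the kicker's best response is Low.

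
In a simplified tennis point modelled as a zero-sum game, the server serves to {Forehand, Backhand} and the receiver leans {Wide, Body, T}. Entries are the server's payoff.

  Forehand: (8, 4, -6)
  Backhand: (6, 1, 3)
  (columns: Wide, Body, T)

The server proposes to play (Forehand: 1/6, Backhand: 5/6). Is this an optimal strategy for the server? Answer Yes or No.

Against Wide this mix gives (1/6)·8 + (5/6)·6 = 19/3.
Against Body this mix gives (1/6)·4 + (5/6)·1 = 3/2.
Against T this mix gives (1/6)·(-6) + (5/6)·3 = 3/2.
All of the receiver's active replies (Body, T) yield 3/2, and no column does worse for the server. The mix makes the receiver indifferent and guarantees 3/2, so it is optimal.

Yes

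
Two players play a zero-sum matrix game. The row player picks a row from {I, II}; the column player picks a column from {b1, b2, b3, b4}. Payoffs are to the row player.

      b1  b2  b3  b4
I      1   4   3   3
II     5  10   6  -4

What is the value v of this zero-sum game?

Row minima: I → 1, II → -4; maximin = 1.
Column maxima: b1 → 5, b2 → 10, b3 → 6, b4 → 3; minimax = 3.
1 ≠ 3, so there is no saddle point; optimal play is mixed.
b2 is strictly dominated by b1 (it gives the row player strictly more in every row), so the column player never plays it.
b3 is strictly dominated by b1 (it gives the row player strictly more in every row), so the column player never plays it.
On the remaining 2×2 (I, II vs b1, b4):
Let the row player play I with probability p. Expected payoff against b1: 1p + 5(1−p) = −4p + 5; against b4: 3p + (-4)(1−p) = 7p − 4.
Setting these equal: −4p + 5 = 7p − 4 ⇒ −11p = -9 ⇒ p = 9/11, and the value is (-4)·(9/11) + 5 = 19/11.
For the column player: with q = P(b1), equating I's and II's payoffs gives −2q + 3 = 9q − 4 ⇒ q = 7/11.

19/11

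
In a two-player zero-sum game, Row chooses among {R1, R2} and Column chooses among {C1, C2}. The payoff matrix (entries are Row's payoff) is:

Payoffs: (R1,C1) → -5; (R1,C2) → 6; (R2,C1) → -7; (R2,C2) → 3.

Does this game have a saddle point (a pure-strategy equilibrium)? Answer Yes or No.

Yes

Row minima: R1 → -5, R2 → -7; maximin = -5.
Column maxima: C1 → -5, C2 → 6; minimax = -5.
maximin = minimax = -5, so a saddle point exists.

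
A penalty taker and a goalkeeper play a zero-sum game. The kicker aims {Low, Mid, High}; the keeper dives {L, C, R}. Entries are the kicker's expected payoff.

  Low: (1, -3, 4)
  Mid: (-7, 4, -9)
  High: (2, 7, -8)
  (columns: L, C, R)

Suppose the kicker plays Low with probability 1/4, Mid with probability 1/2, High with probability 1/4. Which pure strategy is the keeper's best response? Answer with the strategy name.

R

If the keeper plays L, the kicker's expected payoff is (1/4)·1 + (1/2)·(-7) + (1/4)·2 = -11/4.
If the keeper plays C, the kicker's expected payoff is (1/4)·(-3) + (1/2)·4 + (1/4)·7 = 3.
If the keeper plays R, the kicker's expected payoff is (1/4)·4 + (1/2)·(-9) + (1/4)·(-8) = -11/2.
The keeper minimizes the kicker's payoff; the smallest is -11/2, so the best response is R.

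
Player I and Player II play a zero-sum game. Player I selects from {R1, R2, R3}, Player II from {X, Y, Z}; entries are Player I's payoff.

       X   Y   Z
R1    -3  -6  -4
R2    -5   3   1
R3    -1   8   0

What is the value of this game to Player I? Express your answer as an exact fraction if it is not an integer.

Row minima: R1 → -6, R2 → -5, R3 → -1; maximin = -1.
Column maxima: X → -1, Y → 8, Z → 1; minimax = -1.
Since maximin = minimax = -1, there is a saddle point and the value is -1.

-1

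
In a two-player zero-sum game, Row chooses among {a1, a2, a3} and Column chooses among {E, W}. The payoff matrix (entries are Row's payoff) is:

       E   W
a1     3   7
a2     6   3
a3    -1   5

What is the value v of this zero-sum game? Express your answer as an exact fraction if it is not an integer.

33/7

Row minima: a1 → 3, a2 → 3, a3 → -1; maximin = 3.
Column maxima: E → 6, W → 7; minimax = 6.
3 ≠ 6, so there is no saddle point; optimal play is mixed.
a3 is strictly dominated by a1, so Row never plays it.
On the remaining 2×2 (a1, a2 vs E, W):
Let Row play a1 with probability p. Expected payoff against E: 3p + 6(1−p) = −3p + 6; against W: 7p + 3(1−p) = 4p + 3.
Setting these equal: −3p + 6 = 4p + 3 ⇒ −7p = -3 ⇒ p = 3/7, and the value is (-3)·(3/7) + 6 = 33/7.
For Column: with q = P(E), equating a1's and a2's payoffs gives −4q + 7 = 3q + 3 ⇒ q = 4/7.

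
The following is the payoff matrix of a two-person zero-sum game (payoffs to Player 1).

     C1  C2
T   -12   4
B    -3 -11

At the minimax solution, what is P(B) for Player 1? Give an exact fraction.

Row minima: T → -12, B → -11; maximin = -11.
Column maxima: C1 → -3, C2 → 4; minimax = -3.
-11 ≠ -3, so there is no saddle point; optimal play is mixed.
Let Player 1 play T with probability p. Expected payoff against C1: (-12)p + (-3)(1−p) = −9p − 3; against C2: 4p + (-11)(1−p) = 15p − 11.
Setting these equal: −9p − 3 = 15p − 11 ⇒ −24p = -8 ⇒ p = 1/3, and the value is (-9)·(1/3) − 3 = -6.
For Player 2: with q = P(C1), equating T's and B's payoffs gives −16q + 4 = 8q − 11 ⇒ q = 5/8.

2/3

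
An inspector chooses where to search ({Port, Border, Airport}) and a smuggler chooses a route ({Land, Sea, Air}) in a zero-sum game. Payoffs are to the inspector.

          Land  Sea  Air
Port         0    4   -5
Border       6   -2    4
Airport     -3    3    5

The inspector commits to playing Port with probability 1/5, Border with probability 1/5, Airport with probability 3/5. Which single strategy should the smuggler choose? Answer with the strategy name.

Land

If the smuggler plays Land, the inspector's expected payoff is (1/5)·0 + (1/5)·6 + (3/5)·(-3) = -3/5.
If the smuggler plays Sea, the inspector's expected payoff is (1/5)·4 + (1/5)·(-2) + (3/5)·3 = 11/5.
If the smuggler plays Air, the inspector's expected payoff is (1/5)·(-5) + (1/5)·4 + (3/5)·5 = 14/5.
The smuggler minimizes the inspector's payoff; the smallest is -3/5, so the best response is Land.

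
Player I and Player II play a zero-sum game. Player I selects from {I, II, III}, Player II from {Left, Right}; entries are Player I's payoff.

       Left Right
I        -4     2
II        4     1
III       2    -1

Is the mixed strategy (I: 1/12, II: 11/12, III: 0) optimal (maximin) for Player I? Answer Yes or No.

No

Against Left this mix gives (1/12)·(-4) + (11/12)·4 = 10/3.
Against Right this mix gives (1/12)·2 + (11/12)·1 = 13/12.
Player II will play Right, holding Player I to 13/12. Shifting weight toward the row that does better against Right would raise this floor (the equalizing mix achieves 4/3 against both Right and Left), so the proposed strategy is not optimal.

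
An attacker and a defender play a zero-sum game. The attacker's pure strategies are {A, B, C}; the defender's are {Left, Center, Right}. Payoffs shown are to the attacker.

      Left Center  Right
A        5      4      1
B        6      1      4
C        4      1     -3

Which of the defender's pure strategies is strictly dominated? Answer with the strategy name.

Left

Center holds the attacker's payoff strictly below Left in every row: 4 < 5, 1 < 6, 1 < 4.
So Left is strictly dominated for the defender.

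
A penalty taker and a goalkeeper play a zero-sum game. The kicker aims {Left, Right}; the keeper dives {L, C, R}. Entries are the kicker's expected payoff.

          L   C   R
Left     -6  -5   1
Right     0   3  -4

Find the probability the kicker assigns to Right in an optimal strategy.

7/11

Row minima: Left → -6, Right → -4; maximin = -4.
Column maxima: L → 0, C → 3, R → 1; minimax = 0.
-4 ≠ 0, so there is no saddle point; optimal play is mixed.
C is strictly dominated by L (it gives the kicker strictly more in every row), so the keeper never plays it.
On the remaining 2×2 (Left, Right vs L, R):
Let the kicker play Left with probability p. Expected payoff against L: (-6)p + 0(1−p) = −6p; against R: 1p + (-4)(1−p) = 5p − 4.
Setting these equal: −6p = 5p − 4 ⇒ −11p = -4 ⇒ p = 4/11, and the value is (-6)·(4/11) = -24/11.
For the keeper: with q = P(L), equating Left's and Right's payoffs gives −7q + 1 = 4q − 4 ⇒ q = 5/11.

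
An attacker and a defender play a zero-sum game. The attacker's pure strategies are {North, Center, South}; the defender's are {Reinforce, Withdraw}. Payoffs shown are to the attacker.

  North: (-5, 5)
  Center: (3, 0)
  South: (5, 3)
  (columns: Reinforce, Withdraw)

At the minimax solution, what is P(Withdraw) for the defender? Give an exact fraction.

5/6

Row minima: North → -5, Center → 0, South → 3; maximin = 3.
Column maxima: Reinforce → 5, Withdraw → 5; minimax = 5.
3 ≠ 5, so there is no saddle point; optimal play is mixed.
Center is strictly dominated by South, so the attacker never plays it.
On the remaining 2×2 (North, South vs Reinforce, Withdraw):
Let the attacker play North with probability p. Expected payoff against Reinforce: (-5)p + 5(1−p) = −10p + 5; against Withdraw: 5p + 3(1−p) = 2p + 3.
Setting these equal: −10p + 5 = 2p + 3 ⇒ −12p = -2 ⇒ p = 1/6, and the value is (-10)·(1/6) + 5 = 10/3.
For the defender: with q = P(Reinforce), equating North's and South's payoffs gives −10q + 5 = 2q + 3 ⇒ q = 1/6.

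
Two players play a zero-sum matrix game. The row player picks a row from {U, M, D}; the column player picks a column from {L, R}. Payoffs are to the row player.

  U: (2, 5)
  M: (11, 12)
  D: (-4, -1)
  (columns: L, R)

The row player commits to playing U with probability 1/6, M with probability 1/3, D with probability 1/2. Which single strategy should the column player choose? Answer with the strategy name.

If the column player plays L, the row player's expected payoff is (1/6)·2 + (1/3)·11 + (1/2)·(-4) = 2.
If the column player plays R, the row player's expected payoff is (1/6)·5 + (1/3)·12 + (1/2)·(-1) = 13/3.
The column player minimizes the row player's payoff; the smallest is 2, so the best response is L.

L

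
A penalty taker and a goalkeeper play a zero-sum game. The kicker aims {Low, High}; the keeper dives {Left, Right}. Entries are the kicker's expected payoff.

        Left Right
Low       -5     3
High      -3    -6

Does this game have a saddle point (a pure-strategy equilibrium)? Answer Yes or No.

Row minima: Low → -5, High → -6; maximin = -5.
Column maxima: Left → -3, Right → 3; minimax = -3.
-5 ≠ -3, so no pure-strategy equilibrium exists.

No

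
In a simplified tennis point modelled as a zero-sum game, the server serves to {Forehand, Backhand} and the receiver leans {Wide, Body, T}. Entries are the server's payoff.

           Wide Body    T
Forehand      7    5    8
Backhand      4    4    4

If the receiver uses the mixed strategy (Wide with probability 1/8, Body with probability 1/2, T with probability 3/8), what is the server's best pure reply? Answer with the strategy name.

Forehand

Expected payoff of Forehand: (1/8)·7 + (1/2)·5 + (3/8)·8 = 51/8.
Expected payoff of Backhand: (1/8)·4 + (1/2)·4 + (3/8)·4 = 4.
The largest is 51/8, so the server's best response is Forehand.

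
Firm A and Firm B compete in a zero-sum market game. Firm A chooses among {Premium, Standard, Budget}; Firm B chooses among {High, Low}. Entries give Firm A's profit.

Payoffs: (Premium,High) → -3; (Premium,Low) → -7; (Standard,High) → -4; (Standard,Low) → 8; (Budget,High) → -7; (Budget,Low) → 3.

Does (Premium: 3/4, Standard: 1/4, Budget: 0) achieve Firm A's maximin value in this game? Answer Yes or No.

Yes

Against High this mix gives (3/4)·(-3) + (1/4)·(-4) = -13/4.
Against Low this mix gives (3/4)·(-7) + (1/4)·8 = -13/4.
All of Firm B's active replies (High, Low) yield -13/4, and no column does worse for Firm A. The mix makes Firm B indifferent and guarantees -13/4, so it is optimal.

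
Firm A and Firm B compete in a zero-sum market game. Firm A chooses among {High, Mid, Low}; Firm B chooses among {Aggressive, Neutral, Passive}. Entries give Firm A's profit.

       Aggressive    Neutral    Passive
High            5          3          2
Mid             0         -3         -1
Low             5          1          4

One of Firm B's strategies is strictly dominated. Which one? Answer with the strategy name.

Aggressive

Neutral holds Firm A's payoff strictly below Aggressive in every row: 3 < 5, -3 < 0, 1 < 5.
So Aggressive is strictly dominated for Firm B.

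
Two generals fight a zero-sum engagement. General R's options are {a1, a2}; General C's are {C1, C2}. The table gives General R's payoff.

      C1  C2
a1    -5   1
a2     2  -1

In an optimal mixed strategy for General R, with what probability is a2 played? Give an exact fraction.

Row minima: a1 → -5, a2 → -1; maximin = -1.
Column maxima: C1 → 2, C2 → 1; minimax = 1.
-1 ≠ 1, so there is no saddle point; optimal play is mixed.
Let General R play a1 with probability p. Expected payoff against C1: (-5)p + 2(1−p) = −7p + 2; against C2: 1p + (-1)(1−p) = 2p − 1.
Setting these equal: −7p + 2 = 2p − 1 ⇒ −9p = -3 ⇒ p = 1/3, and the value is (-7)·(1/3) + 2 = -1/3.
For General C: with q = P(C1), equating a1's and a2's payoffs gives −6q + 1 = 3q − 1 ⇒ q = 2/9.

2/3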